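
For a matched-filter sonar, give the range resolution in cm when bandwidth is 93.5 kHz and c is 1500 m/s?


dR = c/(2*BW) = 1500 / (2 * 93.5e3) = 0.008 m = 0.8 cm

0.8 cm


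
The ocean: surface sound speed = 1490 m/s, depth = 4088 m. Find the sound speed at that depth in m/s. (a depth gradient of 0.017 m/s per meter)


c = 1490 + 0.017 * 4088 = 1559.496

1559.496 m/s


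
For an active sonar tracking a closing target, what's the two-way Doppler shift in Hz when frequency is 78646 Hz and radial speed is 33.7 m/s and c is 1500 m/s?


3533.83 Hz


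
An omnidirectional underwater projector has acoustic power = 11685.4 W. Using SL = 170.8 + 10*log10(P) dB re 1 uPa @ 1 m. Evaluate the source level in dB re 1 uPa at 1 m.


211.48 dB


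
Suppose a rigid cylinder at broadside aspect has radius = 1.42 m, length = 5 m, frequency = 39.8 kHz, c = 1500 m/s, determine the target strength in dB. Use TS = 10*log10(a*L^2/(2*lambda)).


lambda = 1500/39800 = 0.03769 m
TS = 10*log10(1.42*5^2/(2*0.03769)) = 26.73

26.73 dB


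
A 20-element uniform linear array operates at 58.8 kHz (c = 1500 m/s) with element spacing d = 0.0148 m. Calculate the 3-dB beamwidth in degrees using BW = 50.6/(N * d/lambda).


Step 1: lambda = 1500/58800 = 0.02551 m
Step 2: d/lambda = 0.0148/0.02551 = 0.5802
Step 3: BW = 50.6/(N * d/lambda) = 50.6/(20 * 0.5802) = 4.36

4.36 deg


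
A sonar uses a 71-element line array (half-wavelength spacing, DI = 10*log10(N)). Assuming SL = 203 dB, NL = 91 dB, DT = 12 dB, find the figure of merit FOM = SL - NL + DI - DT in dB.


Step 1: DI = 10*log10(71) = 18.51 dB
Step 2: FOM = SL - NL + DI - DT = 203 - 91 + 18.51 - 12 = 118.51

118.51 dB


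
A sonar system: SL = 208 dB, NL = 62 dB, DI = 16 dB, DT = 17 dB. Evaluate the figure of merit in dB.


145 dB


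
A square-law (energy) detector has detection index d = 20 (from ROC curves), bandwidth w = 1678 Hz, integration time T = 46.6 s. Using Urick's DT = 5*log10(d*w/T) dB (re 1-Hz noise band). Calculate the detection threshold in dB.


14.29 dB


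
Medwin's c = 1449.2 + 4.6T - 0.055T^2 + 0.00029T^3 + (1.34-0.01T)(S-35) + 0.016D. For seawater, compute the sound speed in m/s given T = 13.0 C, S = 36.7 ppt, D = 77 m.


c = 1449.2 + 4.6*13.0 - 0.055*13.0^2 + 0.00029*13.0^3 + (1.34 - 0.01*13.0)*(36.7 - 35) + 0.016*77 = 1503.63

1503.63 m/s


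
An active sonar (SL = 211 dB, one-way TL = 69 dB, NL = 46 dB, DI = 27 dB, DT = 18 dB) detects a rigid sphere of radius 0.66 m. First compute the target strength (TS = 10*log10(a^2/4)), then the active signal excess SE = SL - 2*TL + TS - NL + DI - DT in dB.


Step 1: TS = 10*log10(0.66^2/4) = -9.63 dB
Step 2: SE = SL - 2*TL + TS - NL + DI - DT = 211 - 2*69 + (-9.63) - 46 + 27 - 18 = 26.37

26.37 dB


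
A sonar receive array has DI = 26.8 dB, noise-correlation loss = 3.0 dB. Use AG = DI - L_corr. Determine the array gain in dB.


23.8 dB


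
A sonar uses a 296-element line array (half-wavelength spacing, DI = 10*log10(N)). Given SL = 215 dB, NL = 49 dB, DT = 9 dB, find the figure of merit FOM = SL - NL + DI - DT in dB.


Step 1: DI = 10*log10(296) = 24.71 dB
Step 2: FOM = SL - NL + DI - DT = 215 - 49 + 24.71 - 9 = 181.71

181.71 dB


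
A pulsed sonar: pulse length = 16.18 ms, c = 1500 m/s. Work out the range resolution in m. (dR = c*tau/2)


12.135 m


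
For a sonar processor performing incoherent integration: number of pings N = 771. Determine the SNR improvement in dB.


14.44 dB


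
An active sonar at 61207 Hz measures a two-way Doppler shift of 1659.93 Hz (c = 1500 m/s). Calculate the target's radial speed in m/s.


20.34 m/s


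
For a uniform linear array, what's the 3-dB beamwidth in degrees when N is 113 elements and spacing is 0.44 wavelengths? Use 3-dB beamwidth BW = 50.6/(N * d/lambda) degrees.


BW = 50.6 / (113 * 0.44) = 50.6 / 49.72 = 1.02

1.02 deg


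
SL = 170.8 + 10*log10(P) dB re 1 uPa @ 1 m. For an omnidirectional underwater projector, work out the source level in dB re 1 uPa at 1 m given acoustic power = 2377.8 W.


204.56 dB


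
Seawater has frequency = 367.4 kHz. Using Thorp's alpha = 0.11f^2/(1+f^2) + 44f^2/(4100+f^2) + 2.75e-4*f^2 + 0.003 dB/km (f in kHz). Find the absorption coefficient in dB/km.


f^2 = 134982.76
alpha = 0.11*134982.76/(1+134982.76) + 44*134982.76/(4100+134982.76) + 2.75e-4*134982.76 + 0.003 = 79.936

79.936 dB/km


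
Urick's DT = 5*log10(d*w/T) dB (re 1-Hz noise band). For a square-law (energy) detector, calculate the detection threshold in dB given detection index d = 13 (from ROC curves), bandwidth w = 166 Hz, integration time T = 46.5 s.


DT = 5*log10(d*w/T) = 5*log10(13 * 166 / 46.5) = 5*log10(46.41) = 8.33

8.33 dB


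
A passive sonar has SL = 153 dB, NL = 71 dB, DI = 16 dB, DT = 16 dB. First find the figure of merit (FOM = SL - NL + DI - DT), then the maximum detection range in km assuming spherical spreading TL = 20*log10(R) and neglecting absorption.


Step 1: FOM = SL - NL + DI - DT = 153 - 71 + 16 - 16 = 82 dB
Step 2: at max range FOM = TL = 20*log10(R), so R = 10^(82/20) = 12589.25 m = 12.59 km

12.59 km


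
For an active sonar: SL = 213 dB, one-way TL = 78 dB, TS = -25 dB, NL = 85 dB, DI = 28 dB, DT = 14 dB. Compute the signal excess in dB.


SE = SL - 2*TL + TS - NL + DI - DT = 213 - 2*78 + (-25) - 85 + 28 - 14 = -39

-39 dB


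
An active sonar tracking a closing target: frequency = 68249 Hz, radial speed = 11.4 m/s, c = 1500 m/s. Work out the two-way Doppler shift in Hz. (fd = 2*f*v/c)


fd = 2*f*v/c = 2 * 68249 * 11.4 / 1500 = 1037.38

1037.38 Hz


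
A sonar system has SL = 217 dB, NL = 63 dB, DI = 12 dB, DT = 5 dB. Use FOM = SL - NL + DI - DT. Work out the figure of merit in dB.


161 dB


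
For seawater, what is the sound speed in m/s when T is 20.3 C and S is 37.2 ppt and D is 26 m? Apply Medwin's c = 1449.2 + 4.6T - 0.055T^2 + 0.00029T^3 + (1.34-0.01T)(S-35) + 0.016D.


1525.26 m/s


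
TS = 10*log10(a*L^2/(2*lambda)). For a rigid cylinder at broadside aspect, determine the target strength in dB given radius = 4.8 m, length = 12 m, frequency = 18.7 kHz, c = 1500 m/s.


36.34 dB


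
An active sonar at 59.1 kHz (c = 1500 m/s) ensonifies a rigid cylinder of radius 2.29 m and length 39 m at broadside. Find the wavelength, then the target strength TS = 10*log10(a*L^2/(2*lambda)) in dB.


Step 1: lambda = c/f = 1500/59100 = 0.02538 m
Step 2: TS = 10*log10(a*L^2/(2*lambda)) = 10*log10(2.29*39^2/(2*0.02538)) = 48.36

48.36 dB


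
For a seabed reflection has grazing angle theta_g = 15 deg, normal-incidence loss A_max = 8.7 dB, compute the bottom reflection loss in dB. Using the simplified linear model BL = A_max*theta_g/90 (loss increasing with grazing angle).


BL = A_max * theta_g / 90 = 8.7 * 15 / 90 = 1.45

1.45 dB


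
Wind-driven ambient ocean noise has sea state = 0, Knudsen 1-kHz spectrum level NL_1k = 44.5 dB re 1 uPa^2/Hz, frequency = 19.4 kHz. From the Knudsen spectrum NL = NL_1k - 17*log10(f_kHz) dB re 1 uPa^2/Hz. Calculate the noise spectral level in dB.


NL = NL_1k - 17*log10(f_kHz) = 44.5 - 17*log10(19.4) = 44.5 - (21.89) = 22.61

22.61 dB


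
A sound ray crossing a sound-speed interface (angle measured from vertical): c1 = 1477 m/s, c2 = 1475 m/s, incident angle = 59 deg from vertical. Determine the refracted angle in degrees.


sin(theta2) = (c2/c1)*sin(theta1) = (1475/1477)*sin(59 deg) = 0.85601
theta2 = arcsin(0.85601) = 58.87

58.87 deg


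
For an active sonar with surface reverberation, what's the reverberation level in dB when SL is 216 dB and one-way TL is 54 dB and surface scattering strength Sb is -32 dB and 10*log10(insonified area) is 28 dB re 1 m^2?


104 dB


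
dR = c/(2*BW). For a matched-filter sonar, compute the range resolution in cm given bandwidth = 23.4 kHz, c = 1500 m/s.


3.21 cm


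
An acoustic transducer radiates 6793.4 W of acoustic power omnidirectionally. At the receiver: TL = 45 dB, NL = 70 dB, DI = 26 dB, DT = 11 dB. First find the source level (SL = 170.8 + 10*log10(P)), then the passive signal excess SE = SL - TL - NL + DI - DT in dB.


Step 1: SL = 170.8 + 10*log10(6793.4) = 209.12 dB
Step 2: SE = SL - TL - NL + DI - DT = 209.12 - 45 - 70 + 26 - 11 = 109.12

109.12 dB


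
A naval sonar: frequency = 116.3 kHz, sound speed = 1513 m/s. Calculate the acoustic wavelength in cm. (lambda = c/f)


lambda = c/f = 1513 / 116300 = 0.013 m = 1.3 cm

1.3 cm


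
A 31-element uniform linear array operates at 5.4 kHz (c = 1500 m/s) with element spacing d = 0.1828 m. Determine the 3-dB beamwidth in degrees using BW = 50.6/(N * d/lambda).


Step 1: lambda = 1500/5400 = 0.27778 m
Step 2: d/lambda = 0.1828/0.27778 = 0.6581
Step 3: BW = 50.6/(N * d/lambda) = 50.6/(31 * 0.6581) = 2.48

2.48 deg


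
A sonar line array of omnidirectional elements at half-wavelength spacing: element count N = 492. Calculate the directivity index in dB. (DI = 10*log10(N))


26.92 dB


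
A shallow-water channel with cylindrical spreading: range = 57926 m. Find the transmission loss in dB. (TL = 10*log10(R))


TL = 10*log10(57926) = 47.63

47.63 dB


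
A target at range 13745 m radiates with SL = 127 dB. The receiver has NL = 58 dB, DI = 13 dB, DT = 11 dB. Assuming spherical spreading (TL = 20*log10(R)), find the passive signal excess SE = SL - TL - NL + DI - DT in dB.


-11.76 dB


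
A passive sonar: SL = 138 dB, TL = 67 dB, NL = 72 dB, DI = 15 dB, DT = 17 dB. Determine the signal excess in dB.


-3 dB


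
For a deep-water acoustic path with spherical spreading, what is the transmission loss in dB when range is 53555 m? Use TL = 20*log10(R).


TL = 20*log10(53555) = 94.58

94.58 dB


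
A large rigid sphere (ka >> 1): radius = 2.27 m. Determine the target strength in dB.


TS = 10*log10(2.27^2 / 4) = 10*log10(1.288225) = 1.1

1.1 dB


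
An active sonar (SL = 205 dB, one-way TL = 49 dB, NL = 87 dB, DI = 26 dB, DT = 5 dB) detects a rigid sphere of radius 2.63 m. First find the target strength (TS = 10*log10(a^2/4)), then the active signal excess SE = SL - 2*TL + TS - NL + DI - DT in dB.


Step 1: TS = 10*log10(2.63^2/4) = 2.38 dB
Step 2: SE = SL - 2*TL + TS - NL + DI - DT = 205 - 2*49 + (2.38) - 87 + 26 - 5 = 43.38

43.38 dB


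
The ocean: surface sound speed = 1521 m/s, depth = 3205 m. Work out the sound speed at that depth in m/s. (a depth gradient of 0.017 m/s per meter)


1575.485 m/s


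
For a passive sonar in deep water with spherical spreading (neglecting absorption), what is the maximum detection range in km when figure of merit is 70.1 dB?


At max range FOM = TL, so 20*log10(R) = 70.1
R = 10^(70.1/20) = 3198.9 m = 3.2 km

3.2 km


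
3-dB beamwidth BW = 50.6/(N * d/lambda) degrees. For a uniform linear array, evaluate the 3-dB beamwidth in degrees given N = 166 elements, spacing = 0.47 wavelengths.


BW = 50.6 / (166 * 0.47) = 50.6 / 78.02 = 0.65

0.65 deg


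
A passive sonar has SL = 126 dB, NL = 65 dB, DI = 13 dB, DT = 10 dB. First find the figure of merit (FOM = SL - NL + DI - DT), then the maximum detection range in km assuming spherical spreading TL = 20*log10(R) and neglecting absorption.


Step 1: FOM = SL - NL + DI - DT = 126 - 65 + 13 - 10 = 64 dB
Step 2: at max range FOM = TL = 20*log10(R), so R = 10^(64/20) = 1584.89 m = 1.58 km

1.58 km


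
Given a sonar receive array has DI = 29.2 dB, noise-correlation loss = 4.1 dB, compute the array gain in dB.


25.1 dB


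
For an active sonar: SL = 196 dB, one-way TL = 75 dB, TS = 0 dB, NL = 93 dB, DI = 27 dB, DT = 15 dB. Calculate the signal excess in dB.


SE = SL - 2*TL + TS - NL + DI - DT = 196 - 2*75 + (0) - 93 + 27 - 15 = -35

-35 dB


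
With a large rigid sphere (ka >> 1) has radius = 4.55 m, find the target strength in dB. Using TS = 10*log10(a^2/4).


TS = 10*log10(4.55^2 / 4) = 10*log10(5.175625) = 7.14

7.14 dB


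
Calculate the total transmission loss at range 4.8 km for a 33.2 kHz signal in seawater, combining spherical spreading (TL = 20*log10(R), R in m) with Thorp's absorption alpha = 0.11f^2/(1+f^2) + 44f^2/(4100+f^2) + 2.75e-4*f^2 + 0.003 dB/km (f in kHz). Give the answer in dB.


Step 1 (Thorp): alpha = 0.11*1102.24/(1+1102.24) + 44*1102.24/(4100+1102.24) + 2.75e-4*1102.24 + 0.003 = 9.7386 dB/km
Step 2: TL_spread = 20*log10(4800) = 73.62 dB
Step 3: TL_abs = alpha*R = 9.7386 * 4.8 = 46.75 dB
Step 4: TL_total = 73.62 + 46.75 = 120.37

120.37 dB


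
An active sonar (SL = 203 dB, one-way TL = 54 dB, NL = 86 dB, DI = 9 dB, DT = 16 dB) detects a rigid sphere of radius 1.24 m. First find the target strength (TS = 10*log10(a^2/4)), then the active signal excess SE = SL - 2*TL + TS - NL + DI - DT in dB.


Step 1: TS = 10*log10(1.24^2/4) = -4.15 dB
Step 2: SE = SL - 2*TL + TS - NL + DI - DT = 203 - 2*54 + (-4.15) - 86 + 9 - 16 = -2.15

-2.15 dB


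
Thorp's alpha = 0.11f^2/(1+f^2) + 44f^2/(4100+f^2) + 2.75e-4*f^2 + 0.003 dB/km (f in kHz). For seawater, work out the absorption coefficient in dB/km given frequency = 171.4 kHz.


f^2 = 29377.96
alpha = 0.11*29377.96/(1+29377.96) + 44*29377.96/(4100+29377.96) + 2.75e-4*29377.96 + 0.003 = 46.803

46.803 dB/km


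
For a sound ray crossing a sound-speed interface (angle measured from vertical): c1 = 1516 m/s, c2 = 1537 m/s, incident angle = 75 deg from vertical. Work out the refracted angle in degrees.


sin(theta2) = (c2/c1)*sin(theta1) = (1537/1516)*sin(75 deg) = 0.97931
theta2 = arcsin(0.97931) = 78.32

78.32 deg


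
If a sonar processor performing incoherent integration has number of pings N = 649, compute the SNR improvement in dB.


Gain = 5*log10(649) = 14.06

14.06 dB


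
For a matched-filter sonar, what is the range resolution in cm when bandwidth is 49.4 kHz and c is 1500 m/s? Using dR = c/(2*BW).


1.52 cm


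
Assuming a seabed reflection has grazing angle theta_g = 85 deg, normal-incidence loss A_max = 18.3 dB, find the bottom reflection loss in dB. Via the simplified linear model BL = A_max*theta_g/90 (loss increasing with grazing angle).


BL = A_max * theta_g / 90 = 18.3 * 85 / 90 = 17.28

17.28 dB


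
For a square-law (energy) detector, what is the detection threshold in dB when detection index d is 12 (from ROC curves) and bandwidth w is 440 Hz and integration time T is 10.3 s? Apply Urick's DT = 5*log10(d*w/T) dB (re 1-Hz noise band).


DT = 5*log10(d*w/T) = 5*log10(12 * 440 / 10.3) = 5*log10(512.62) = 13.55

13.55 dB


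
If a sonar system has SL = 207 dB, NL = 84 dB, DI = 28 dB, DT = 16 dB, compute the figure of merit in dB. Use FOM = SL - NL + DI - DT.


135 dB


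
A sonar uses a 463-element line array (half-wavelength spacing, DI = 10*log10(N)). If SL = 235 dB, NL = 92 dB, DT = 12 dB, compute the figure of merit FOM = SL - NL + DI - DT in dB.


Step 1: DI = 10*log10(463) = 26.66 dB
Step 2: FOM = SL - NL + DI - DT = 235 - 92 + 26.66 - 12 = 157.66

157.66 dB


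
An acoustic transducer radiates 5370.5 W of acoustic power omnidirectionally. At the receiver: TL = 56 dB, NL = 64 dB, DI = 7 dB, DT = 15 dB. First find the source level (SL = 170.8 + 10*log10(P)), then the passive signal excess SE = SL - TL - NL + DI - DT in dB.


Step 1: SL = 170.8 + 10*log10(5370.5) = 208.1 dB
Step 2: SE = SL - TL - NL + DI - DT = 208.1 - 56 - 64 + 7 - 15 = 80.1

80.1 dB


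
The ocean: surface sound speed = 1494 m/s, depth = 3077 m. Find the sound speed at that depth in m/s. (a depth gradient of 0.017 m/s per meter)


c = 1494 + 0.017 * 3077 = 1546.309

1546.309 m/s


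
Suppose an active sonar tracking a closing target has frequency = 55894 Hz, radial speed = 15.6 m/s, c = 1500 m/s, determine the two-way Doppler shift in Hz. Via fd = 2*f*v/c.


fd = 2*f*v/c = 2 * 55894 * 15.6 / 1500 = 1162.6

1162.6 Hz


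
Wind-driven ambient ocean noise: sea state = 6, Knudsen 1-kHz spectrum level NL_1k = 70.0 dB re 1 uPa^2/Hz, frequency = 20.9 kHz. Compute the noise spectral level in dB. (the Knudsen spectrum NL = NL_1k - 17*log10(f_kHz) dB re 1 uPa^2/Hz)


NL = NL_1k - 17*log10(f_kHz) = 70.0 - 17*log10(20.9) = 70.0 - (22.44) = 47.56

47.56 dB


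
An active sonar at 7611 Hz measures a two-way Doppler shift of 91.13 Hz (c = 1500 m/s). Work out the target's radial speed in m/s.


8.98 m/s


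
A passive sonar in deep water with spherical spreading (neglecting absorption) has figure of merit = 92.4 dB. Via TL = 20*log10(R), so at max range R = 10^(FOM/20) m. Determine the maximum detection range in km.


At max range FOM = TL, so 20*log10(R) = 92.4
R = 10^(92.4/20) = 41686.94 m = 41.69 km

41.69 km


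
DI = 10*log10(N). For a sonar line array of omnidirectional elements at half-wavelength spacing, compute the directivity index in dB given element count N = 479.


DI = 10*log10(479) = 26.8

26.8 dB


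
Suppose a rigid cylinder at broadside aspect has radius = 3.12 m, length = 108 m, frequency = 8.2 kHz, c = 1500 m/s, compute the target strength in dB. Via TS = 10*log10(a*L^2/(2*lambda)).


49.98 dB


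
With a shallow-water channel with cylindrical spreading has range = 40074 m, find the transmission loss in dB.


46.03 dB


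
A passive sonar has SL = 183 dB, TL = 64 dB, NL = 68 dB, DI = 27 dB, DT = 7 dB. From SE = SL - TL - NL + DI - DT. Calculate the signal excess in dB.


SE = SL - TL - NL + DI - DT = 183 - 64 - 68 + 27 - 7 = 71

71 dB


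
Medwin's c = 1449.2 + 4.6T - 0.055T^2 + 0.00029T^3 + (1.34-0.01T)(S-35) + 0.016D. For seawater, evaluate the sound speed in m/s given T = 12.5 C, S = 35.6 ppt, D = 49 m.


c = 1449.2 + 4.6*12.5 - 0.055*12.5^2 + 0.00029*12.5^3 + (1.34 - 0.01*12.5)*(35.6 - 35) + 0.016*49 = 1500.19

1500.19 m/s


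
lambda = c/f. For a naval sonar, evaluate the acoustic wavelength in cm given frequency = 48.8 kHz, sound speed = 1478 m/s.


3.03 cm


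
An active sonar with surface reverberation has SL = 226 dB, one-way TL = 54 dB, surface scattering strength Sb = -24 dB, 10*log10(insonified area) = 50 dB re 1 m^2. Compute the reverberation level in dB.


RL = SL - 2*TL + Sb + 10*log10(A) = 226 - 2*54 + (-24) + 50 = 144

144 dB


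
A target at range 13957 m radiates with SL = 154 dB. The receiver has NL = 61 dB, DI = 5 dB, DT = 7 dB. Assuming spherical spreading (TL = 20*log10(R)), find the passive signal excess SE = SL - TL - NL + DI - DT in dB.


Step 1: TL = 20*log10(13957) = 82.9 dB
Step 2: SE = 154 - 82.9 - 61 + 5 - 7 = 8.1

8.1 dB


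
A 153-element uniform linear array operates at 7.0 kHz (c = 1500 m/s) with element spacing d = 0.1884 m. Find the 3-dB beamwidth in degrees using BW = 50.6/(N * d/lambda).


Step 1: lambda = 1500/7000 = 0.21429 m
Step 2: d/lambda = 0.1884/0.21429 = 0.8792
Step 3: BW = 50.6/(N * d/lambda) = 50.6/(153 * 0.8792) = 0.38

0.38 deg


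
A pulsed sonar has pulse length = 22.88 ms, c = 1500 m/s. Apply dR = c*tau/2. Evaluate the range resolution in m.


17.16 m


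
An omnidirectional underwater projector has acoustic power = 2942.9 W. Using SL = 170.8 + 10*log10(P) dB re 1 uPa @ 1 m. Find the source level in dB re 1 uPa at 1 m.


205.49 dB


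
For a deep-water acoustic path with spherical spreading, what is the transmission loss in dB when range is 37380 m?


TL = 20*log10(37380) = 91.45

91.45 dB


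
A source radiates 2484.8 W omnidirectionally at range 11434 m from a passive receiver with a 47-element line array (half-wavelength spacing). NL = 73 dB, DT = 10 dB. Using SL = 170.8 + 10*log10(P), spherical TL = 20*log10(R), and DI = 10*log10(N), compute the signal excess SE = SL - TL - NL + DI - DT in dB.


57.31 dB


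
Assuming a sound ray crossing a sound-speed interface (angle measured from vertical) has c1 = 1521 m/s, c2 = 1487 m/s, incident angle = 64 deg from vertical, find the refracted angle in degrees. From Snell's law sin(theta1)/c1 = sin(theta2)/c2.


sin(theta2) = (c2/c1)*sin(theta1) = (1487/1521)*sin(64 deg) = 0.8787
theta2 = arcsin(0.8787) = 61.49

61.49 deg


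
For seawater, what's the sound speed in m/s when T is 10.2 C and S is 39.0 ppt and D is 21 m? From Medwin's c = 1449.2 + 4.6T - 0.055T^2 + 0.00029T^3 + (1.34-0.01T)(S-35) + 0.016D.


c = 1449.2 + 4.6*10.2 - 0.055*10.2^2 + 0.00029*10.2^3 + (1.34 - 0.01*10.2)*(39.0 - 35) + 0.016*21 = 1495.99

1495.99 m/s


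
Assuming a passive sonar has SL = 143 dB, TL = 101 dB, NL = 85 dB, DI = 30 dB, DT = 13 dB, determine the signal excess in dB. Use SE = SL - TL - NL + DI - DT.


SE = SL - TL - NL + DI - DT = 143 - 101 - 85 + 30 - 13 = -26

-26 dB


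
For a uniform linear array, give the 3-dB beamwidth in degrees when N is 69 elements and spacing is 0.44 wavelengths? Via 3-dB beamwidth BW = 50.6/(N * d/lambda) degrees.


BW = 50.6 / (69 * 0.44) = 50.6 / 30.36 = 1.67

1.67 deg


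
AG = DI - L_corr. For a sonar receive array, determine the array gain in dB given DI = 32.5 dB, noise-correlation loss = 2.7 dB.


29.8 dB


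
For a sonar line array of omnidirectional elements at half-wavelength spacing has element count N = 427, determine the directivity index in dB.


DI = 10*log10(427) = 26.3

26.3 dB


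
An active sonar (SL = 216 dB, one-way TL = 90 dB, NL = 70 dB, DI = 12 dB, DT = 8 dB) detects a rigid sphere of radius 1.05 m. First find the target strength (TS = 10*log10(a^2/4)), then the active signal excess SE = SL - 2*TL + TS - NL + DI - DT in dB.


Step 1: TS = 10*log10(1.05^2/4) = -5.6 dB
Step 2: SE = SL - 2*TL + TS - NL + DI - DT = 216 - 2*90 + (-5.6) - 70 + 12 - 8 = -35.6

-35.6 dB


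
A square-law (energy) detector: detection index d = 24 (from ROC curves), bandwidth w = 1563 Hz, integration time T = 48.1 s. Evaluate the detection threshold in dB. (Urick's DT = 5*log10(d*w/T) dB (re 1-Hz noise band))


DT = 5*log10(d*w/T) = 5*log10(24 * 1563 / 48.1) = 5*log10(779.88) = 14.46

14.46 dB


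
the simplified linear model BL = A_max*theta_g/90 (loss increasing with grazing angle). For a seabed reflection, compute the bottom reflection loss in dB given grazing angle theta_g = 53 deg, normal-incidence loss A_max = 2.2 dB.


1.3 dB


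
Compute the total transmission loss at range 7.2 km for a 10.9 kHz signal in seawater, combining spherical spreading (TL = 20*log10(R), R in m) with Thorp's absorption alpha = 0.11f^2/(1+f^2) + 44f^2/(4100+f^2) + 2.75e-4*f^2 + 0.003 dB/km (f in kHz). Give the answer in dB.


87.11 dB


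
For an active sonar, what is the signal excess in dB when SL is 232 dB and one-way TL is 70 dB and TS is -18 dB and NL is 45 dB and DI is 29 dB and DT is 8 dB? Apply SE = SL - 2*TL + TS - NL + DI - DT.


50 dB


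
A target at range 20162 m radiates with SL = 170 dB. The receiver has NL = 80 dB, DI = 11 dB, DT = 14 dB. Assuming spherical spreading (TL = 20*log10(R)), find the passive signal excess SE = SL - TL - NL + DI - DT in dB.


Step 1: TL = 20*log10(20162) = 86.09 dB
Step 2: SE = 170 - 86.09 - 80 + 11 - 14 = 0.91

0.91 dB


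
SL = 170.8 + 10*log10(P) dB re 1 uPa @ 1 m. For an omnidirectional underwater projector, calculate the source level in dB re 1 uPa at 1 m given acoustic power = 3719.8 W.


SL = 170.8 + 10*log10(3719.8) = 170.8 + 35.71 = 206.51

206.51 dB


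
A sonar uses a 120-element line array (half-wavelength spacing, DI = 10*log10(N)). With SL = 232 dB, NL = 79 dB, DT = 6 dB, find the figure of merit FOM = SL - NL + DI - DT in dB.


Step 1: DI = 10*log10(120) = 20.79 dB
Step 2: FOM = SL - NL + DI - DT = 232 - 79 + 20.79 - 6 = 167.79

167.79 dB


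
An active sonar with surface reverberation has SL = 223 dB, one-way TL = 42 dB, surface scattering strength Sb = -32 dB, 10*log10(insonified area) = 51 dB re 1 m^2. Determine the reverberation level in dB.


RL = SL - 2*TL + Sb + 10*log10(A) = 223 - 2*42 + (-32) + 51 = 158

158 dB


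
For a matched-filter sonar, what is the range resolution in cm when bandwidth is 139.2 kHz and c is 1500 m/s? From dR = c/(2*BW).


dR = c/(2*BW) = 1500 / (2 * 139.2e3) = 0.0054 m = 0.54 cm

0.54 cm


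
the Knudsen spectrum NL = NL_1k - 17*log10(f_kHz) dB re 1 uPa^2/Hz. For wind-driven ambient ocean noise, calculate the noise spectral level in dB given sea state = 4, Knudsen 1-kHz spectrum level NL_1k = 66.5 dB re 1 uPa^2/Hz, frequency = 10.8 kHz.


48.93 dB


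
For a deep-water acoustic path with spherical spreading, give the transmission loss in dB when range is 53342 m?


94.54 dB


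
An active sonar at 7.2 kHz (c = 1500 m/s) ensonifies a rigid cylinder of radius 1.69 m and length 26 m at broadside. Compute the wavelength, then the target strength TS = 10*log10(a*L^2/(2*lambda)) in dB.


Step 1: lambda = c/f = 1500/7200 = 0.20833 m
Step 2: TS = 10*log10(a*L^2/(2*lambda)) = 10*log10(1.69*26^2/(2*0.20833)) = 34.38

34.38 dB


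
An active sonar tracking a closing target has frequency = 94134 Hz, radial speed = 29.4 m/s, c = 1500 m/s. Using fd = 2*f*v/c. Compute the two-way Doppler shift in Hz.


fd = 2*f*v/c = 2 * 94134 * 29.4 / 1500 = 3690.05

3690.05 Hz


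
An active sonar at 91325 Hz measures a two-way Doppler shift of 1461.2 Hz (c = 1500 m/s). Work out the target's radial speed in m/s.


From fd = 2*f*v/c, v = c*fd/(2*f) = 1500 * 1461.2 / (2*91325) = 12.0

12.0 m/s


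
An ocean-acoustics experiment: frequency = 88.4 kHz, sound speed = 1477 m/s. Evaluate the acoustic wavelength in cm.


lambda = c/f = 1477 / 88400 = 0.0167 m = 1.67 cm

1.67 cm


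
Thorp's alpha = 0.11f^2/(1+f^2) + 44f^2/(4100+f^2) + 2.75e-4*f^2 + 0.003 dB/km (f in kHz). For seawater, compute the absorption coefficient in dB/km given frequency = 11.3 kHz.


f^2 = 127.69
alpha = 0.11*127.69/(1+127.69) + 44*127.69/(4100+127.69) + 2.75e-4*127.69 + 0.003 = 1.476

1.476 dB/km


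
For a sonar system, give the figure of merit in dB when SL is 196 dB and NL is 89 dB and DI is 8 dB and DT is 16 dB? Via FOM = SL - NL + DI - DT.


FOM = SL - NL + DI - DT = 196 - 89 + 8 - 16 = 99

99 dB


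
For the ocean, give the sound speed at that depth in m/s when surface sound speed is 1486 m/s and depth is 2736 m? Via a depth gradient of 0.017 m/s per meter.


c = 1486 + 0.017 * 2736 = 1532.512

1532.512 m/s


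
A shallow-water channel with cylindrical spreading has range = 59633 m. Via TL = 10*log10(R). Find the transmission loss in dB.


TL = 10*log10(59633) = 47.75

47.75 dB


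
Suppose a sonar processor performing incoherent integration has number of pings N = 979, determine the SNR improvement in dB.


Gain = 5*log10(979) = 14.95

14.95 dB


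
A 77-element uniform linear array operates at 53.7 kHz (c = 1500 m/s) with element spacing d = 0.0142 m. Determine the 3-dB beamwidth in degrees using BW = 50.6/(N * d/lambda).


Step 1: lambda = 1500/53700 = 0.02793 m
Step 2: d/lambda = 0.0142/0.02793 = 0.5084
Step 3: BW = 50.6/(N * d/lambda) = 50.6/(77 * 0.5084) = 1.29

1.29 deg


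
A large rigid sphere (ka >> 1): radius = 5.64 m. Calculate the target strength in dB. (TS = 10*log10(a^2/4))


TS = 10*log10(5.64^2 / 4) = 10*log10(7.9524) = 9.0

9.0 dB


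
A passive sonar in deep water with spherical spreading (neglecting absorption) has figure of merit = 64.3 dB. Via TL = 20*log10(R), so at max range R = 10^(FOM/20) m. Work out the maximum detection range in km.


At max range FOM = TL, so 20*log10(R) = 64.3
R = 10^(64.3/20) = 1640.59 m = 1.64 km

1.64 km


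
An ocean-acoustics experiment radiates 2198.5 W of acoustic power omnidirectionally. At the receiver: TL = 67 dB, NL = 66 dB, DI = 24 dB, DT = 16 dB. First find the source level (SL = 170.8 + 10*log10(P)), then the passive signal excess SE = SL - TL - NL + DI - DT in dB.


Step 1: SL = 170.8 + 10*log10(2198.5) = 204.22 dB
Step 2: SE = SL - TL - NL + DI - DT = 204.22 - 67 - 66 + 24 - 16 = 79.22

79.22 dB


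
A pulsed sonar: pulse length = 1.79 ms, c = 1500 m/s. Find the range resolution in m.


1.3425 m


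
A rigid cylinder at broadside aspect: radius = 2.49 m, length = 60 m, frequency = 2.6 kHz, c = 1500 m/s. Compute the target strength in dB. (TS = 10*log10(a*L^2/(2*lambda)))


lambda = 1500/2600 = 0.57692 m
TS = 10*log10(2.49*60^2/(2*0.57692)) = 38.9

38.9 dB


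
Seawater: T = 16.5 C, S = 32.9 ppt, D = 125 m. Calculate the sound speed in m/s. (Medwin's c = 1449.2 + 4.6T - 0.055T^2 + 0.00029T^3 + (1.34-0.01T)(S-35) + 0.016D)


1510.96 m/s


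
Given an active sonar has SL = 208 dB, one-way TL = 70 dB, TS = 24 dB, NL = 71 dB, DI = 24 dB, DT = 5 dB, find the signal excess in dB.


40 dB


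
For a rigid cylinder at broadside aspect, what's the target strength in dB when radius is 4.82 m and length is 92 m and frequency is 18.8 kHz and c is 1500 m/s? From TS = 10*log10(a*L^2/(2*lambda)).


lambda = 1500/18800 = 0.07979 m
TS = 10*log10(4.82*92^2/(2*0.07979)) = 54.08

54.08 dB


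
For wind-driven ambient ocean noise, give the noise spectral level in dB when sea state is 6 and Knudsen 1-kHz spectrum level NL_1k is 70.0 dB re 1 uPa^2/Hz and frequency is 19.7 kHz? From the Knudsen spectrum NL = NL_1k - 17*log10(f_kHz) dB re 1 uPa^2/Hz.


NL = NL_1k - 17*log10(f_kHz) = 70.0 - 17*log10(19.7) = 70.0 - (22.01) = 47.99

47.99 dB


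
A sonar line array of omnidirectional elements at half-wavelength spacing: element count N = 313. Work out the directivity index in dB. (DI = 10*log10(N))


24.96 dB


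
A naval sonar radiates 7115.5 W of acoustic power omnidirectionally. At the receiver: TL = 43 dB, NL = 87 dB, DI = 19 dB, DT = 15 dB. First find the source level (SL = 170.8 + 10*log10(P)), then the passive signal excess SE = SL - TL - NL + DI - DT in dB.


Step 1: SL = 170.8 + 10*log10(7115.5) = 209.32 dB
Step 2: SE = SL - TL - NL + DI - DT = 209.32 - 43 - 87 + 19 - 15 = 83.32

83.32 dB


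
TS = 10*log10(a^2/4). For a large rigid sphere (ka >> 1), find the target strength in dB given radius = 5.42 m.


TS = 10*log10(5.42^2 / 4) = 10*log10(7.3441) = 8.66

8.66 dB


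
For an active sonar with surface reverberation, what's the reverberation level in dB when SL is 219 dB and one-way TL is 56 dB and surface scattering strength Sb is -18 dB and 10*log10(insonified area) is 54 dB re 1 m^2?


RL = SL - 2*TL + Sb + 10*log10(A) = 219 - 2*56 + (-18) + 54 = 143

143 dB


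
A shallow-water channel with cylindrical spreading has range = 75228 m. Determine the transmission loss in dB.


48.76 dB


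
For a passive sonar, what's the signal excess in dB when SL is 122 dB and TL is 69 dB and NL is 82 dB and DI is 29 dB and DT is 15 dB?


SE = SL - TL - NL + DI - DT = 122 - 69 - 82 + 29 - 15 = -15

-15 dB


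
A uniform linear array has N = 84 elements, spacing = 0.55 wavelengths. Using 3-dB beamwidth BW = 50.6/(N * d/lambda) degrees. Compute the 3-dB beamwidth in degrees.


BW = 50.6 / (84 * 0.55) = 50.6 / 46.2 = 1.1

1.1 deg


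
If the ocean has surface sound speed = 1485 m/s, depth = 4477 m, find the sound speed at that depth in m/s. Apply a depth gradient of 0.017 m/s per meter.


1561.109 m/s


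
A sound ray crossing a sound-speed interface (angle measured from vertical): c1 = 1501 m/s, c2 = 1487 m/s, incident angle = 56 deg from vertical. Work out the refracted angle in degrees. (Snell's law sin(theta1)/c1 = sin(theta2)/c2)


sin(theta2) = (c2/c1)*sin(theta1) = (1487/1501)*sin(56 deg) = 0.82131
theta2 = arcsin(0.82131) = 55.22

55.22 deg


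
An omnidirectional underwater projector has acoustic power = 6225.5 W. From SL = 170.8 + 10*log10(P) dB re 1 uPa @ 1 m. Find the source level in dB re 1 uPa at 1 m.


208.74 dB


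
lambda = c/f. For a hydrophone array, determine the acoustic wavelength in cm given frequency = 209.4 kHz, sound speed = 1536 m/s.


lambda = c/f = 1536 / 209400 = 0.0073 m = 0.73 cm

0.73 cm


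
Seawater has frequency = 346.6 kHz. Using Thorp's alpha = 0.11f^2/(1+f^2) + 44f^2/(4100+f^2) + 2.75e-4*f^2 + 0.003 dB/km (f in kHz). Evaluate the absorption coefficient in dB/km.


f^2 = 120131.56
alpha = 0.11*120131.56/(1+120131.56) + 44*120131.56/(4100+120131.56) + 2.75e-4*120131.56 + 0.003 = 75.697

75.697 dB/km


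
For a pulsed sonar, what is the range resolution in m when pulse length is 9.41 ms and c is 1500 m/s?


dR = c*tau/2 = 1500 * 9.41e-3 / 2 = 7.0575

7.0575 m


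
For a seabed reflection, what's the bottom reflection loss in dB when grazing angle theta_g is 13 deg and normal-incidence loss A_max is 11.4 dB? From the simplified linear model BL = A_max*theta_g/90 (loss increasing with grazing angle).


1.65 dB


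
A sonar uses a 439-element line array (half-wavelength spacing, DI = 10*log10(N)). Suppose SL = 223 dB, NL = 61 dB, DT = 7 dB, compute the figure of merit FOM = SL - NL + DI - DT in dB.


Step 1: DI = 10*log10(439) = 26.42 dB
Step 2: FOM = SL - NL + DI - DT = 223 - 61 + 26.42 - 7 = 181.42

181.42 dB


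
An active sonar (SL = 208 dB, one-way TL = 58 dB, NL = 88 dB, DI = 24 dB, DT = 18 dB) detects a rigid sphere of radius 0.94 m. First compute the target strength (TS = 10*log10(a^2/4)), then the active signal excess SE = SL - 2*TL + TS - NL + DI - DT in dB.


Step 1: TS = 10*log10(0.94^2/4) = -6.56 dB
Step 2: SE = SL - 2*TL + TS - NL + DI - DT = 208 - 2*58 + (-6.56) - 88 + 24 - 18 = 3.44

3.44 dB


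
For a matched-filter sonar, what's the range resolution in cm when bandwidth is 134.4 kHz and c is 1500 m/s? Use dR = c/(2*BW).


0.56 cm


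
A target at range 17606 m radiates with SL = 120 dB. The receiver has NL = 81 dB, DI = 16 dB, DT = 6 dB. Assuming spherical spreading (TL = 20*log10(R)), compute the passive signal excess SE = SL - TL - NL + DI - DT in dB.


-35.91 dB


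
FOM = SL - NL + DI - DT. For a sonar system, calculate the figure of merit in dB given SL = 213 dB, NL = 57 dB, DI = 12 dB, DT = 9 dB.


FOM = SL - NL + DI - DT = 213 - 57 + 12 - 9 = 159

159 dB


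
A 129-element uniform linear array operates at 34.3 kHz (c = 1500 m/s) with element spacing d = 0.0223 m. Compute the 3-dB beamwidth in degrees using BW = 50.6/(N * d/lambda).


Step 1: lambda = 1500/34300 = 0.04373 m
Step 2: d/lambda = 0.0223/0.04373 = 0.5099
Step 3: BW = 50.6/(N * d/lambda) = 50.6/(129 * 0.5099) = 0.77

0.77 deg


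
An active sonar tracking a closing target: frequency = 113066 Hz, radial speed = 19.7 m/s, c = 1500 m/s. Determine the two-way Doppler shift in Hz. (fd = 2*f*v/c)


fd = 2*f*v/c = 2 * 113066 * 19.7 / 1500 = 2969.87

2969.87 Hz


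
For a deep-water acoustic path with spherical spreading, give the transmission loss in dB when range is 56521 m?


95.04 dB


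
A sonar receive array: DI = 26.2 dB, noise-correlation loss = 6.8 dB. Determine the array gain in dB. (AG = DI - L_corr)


19.4 dB


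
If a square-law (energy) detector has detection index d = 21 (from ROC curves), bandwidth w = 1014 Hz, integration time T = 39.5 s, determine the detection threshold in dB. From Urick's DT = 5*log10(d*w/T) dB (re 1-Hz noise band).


DT = 5*log10(d*w/T) = 5*log10(21 * 1014 / 39.5) = 5*log10(539.09) = 13.66

13.66 dB


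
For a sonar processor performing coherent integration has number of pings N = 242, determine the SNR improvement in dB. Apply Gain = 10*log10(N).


Gain = 10*log10(242) = 23.84

23.84 dB


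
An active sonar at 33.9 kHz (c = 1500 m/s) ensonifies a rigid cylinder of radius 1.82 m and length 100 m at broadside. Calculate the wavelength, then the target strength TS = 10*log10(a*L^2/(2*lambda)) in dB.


Step 1: lambda = c/f = 1500/33900 = 0.04425 m
Step 2: TS = 10*log10(a*L^2/(2*lambda)) = 10*log10(1.82*100^2/(2*0.04425)) = 53.13

53.13 dB


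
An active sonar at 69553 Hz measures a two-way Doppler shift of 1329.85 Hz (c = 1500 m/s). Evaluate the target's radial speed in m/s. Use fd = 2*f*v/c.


From fd = 2*f*v/c, v = c*fd/(2*f) = 1500 * 1329.85 / (2*69553) = 14.34

14.34 m/s


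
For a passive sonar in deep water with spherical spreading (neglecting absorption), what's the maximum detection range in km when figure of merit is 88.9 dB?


27.86 km


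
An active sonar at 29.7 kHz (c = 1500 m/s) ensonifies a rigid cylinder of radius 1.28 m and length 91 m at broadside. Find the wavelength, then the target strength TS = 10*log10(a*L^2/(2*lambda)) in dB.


Step 1: lambda = c/f = 1500/29700 = 0.05051 m
Step 2: TS = 10*log10(a*L^2/(2*lambda)) = 10*log10(1.28*91^2/(2*0.05051)) = 50.21

50.21 dB


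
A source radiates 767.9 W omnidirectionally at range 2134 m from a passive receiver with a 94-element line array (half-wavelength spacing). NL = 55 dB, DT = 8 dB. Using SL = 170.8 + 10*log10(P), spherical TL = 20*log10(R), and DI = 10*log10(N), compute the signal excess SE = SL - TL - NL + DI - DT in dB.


Step 1: SL = 170.8 + 10*log10(767.9) = 199.65 dB
Step 2: TL = 20*log10(2134) = 66.58 dB
Step 3: DI = 10*log10(94) = 19.73 dB
Step 4: SE = SL - TL - NL + DI - DT = 199.65 - 66.58 - 55 + 19.73 - 8 = 89.8

89.8 dB


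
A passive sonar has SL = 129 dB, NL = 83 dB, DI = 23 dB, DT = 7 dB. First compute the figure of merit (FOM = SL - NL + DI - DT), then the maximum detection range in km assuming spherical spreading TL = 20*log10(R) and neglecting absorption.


Step 1: FOM = SL - NL + DI - DT = 129 - 83 + 23 - 7 = 62 dB
Step 2: at max range FOM = TL = 20*log10(R), so R = 10^(62/20) = 1258.93 m = 1.26 km

1.26 km


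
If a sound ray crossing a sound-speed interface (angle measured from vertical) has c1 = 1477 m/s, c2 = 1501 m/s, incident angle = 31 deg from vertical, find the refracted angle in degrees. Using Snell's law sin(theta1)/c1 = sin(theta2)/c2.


sin(theta2) = (c2/c1)*sin(theta1) = (1501/1477)*sin(31 deg) = 0.52341
theta2 = arcsin(0.52341) = 31.56

31.56 deg


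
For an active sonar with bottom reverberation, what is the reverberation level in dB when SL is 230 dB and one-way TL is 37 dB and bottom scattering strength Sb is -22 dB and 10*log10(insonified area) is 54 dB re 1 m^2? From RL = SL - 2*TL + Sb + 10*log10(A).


188 dB


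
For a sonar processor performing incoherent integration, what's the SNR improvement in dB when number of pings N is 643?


Gain = 5*log10(643) = 14.04

14.04 dB


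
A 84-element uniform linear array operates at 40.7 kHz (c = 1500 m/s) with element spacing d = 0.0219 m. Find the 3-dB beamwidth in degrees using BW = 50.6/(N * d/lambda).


Step 1: lambda = 1500/40700 = 0.03686 m
Step 2: d/lambda = 0.0219/0.03686 = 0.5941
Step 3: BW = 50.6/(N * d/lambda) = 50.6/(84 * 0.5941) = 1.01

1.01 deg


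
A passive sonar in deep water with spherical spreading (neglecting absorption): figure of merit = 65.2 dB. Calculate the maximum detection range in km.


At max range FOM = TL, so 20*log10(R) = 65.2
R = 10^(65.2/20) = 1819.7 m = 1.82 km

1.82 km


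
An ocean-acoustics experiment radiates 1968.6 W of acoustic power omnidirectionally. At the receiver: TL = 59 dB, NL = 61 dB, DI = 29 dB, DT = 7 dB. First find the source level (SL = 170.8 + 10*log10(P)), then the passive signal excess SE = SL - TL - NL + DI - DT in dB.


Step 1: SL = 170.8 + 10*log10(1968.6) = 203.74 dB
Step 2: SE = SL - TL - NL + DI - DT = 203.74 - 59 - 61 + 29 - 7 = 105.74

105.74 dB


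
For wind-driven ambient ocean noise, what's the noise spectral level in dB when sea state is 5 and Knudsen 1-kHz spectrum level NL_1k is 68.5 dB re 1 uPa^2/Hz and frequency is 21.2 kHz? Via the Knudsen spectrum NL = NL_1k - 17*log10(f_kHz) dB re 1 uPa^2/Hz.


45.95 dB


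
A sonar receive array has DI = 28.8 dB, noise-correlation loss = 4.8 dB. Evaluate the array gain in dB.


AG = DI - L_corr = 28.8 - 4.8 = 24.0

24.0 dB


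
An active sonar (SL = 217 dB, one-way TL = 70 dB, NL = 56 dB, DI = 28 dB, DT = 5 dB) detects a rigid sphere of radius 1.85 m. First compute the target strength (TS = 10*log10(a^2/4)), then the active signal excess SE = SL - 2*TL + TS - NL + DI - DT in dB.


Step 1: TS = 10*log10(1.85^2/4) = -0.68 dB
Step 2: SE = SL - 2*TL + TS - NL + DI - DT = 217 - 2*70 + (-0.68) - 56 + 28 - 5 = 43.32

43.32 dB
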